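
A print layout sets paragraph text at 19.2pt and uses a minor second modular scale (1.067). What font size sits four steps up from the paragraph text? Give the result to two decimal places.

24.89pt

19.2 × 1.067⁴ = 19.2 × 1.29616 ≈ 24.89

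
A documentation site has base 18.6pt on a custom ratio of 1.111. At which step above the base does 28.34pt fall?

1.111ⁿ = 28.34 / 18.6 = 1.5237
n = ln(1.5237) / ln(1.111) = 0.4211 / 0.1053 ≈ 4.00

4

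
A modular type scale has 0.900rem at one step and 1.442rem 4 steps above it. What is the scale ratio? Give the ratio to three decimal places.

1.125

The ratio satisfies 0.900 × r⁴ = 1.442, so r = (1.442 / 0.900)^(1/4).
r = 1.6022^(1/4) ≈ 1.1251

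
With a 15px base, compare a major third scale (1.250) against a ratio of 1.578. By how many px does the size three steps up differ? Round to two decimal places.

Major third: 15.0 × 1.250³ = 29.2969px
At 1.578: 15.0 × 1.578³ = 58.9403px
Difference: 58.9403 − 29.2969 = 29.6434px

29.64px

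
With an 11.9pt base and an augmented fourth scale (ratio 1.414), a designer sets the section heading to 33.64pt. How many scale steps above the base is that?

1.414ⁿ = 33.64 / 11.9 = 2.8269
n = ln(2.8269) / ln(1.414) = 1.0392 / 0.3464 ≈ 3.00

3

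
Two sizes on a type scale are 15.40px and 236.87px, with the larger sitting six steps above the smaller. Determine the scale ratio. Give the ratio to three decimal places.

The ratio satisfies 15.40 × r⁶ = 236.87, so r = (236.87 / 15.40)^(1/6).
r = 15.3812^(1/6) ≈ 1.5770

1.577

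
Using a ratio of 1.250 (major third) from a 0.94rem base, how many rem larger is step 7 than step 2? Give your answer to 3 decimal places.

Step 2: 0.94 × 1.250² = 1.46875rem
Step 7: 0.94 × 1.250⁷ = 4.48227rem
Difference: 4.48227 − 1.46875 = 3.01352rem

3.014rem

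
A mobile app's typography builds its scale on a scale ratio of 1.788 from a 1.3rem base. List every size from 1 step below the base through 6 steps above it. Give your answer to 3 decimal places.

Step -1: 1.3 ÷ 1.788 = 0.727
Step 0: 1.3rem
Step 1: 1.3 × 1.788 = 2.324
Step 2: 1.3 × 1.788² = 4.156
Step 3: 1.3 × 1.788³ = 7.431
Step 4: 1.3 × 1.788⁴ = 13.287
Step 5: 1.3 × 1.788⁵ = 23.756
Step 6: 1.3 × 1.788⁶ = 42.476

0.727rem, 1.300rem, 2.324rem, 4.156rem, 7.431rem, 13.287rem, 23.756rem, 42.476rem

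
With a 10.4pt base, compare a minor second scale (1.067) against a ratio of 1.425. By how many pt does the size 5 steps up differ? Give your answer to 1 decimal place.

Minor second: 10.4 × 1.067⁵ = 14.383pt
At 1.425: 10.4 × 1.425⁵ = 61.109pt
Difference: 61.109 − 14.383 = 46.726pt

46.7pt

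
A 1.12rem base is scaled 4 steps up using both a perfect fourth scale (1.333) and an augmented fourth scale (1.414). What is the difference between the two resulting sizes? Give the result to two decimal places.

0.94rem

Perfect fourth: 1.12 × 1.333⁴ = 3.5362rem
Augmented fourth: 1.12 × 1.414⁴ = 4.4773rem
Difference: 4.4773 − 3.5362 = 0.9411rem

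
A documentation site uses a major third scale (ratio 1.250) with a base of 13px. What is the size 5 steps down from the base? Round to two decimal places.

4.26px

Every step multiplies by the scale ratio.
13.0 ÷ 1.250⁵ = 13.0 ÷ 3.05176 ≈ 4.26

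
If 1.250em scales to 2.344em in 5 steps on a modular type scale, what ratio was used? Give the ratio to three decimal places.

1.134

The ratio satisfies 1.250 × r⁵ = 2.344, so r = (2.344 / 1.250)^(1/5).
r = 1.8752^(1/5) ≈ 1.1340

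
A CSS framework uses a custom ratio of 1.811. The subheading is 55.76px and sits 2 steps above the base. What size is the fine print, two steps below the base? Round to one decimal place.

5.2px

55.76 ÷ 1.811⁴ = 55.76 ÷ 10.75657 ≈ 5.184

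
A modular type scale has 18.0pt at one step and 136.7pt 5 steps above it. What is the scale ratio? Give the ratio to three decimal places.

1.500

r⁵ = 136.7 / 18.0, so r = (136.7/18.0)^(1/5).
r = 7.5944^(1/5) ≈ 1.5000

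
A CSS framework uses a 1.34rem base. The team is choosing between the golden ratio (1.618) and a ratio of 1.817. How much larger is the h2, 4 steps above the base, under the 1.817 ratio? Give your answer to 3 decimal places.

5.422rem

Golden ratio: 1.34 × 1.618⁴ = 9.18372rem
At 1.817: 1.34 × 1.817⁴ = 14.60577rem
Difference: 14.60577 − 9.18372 = 5.42205rem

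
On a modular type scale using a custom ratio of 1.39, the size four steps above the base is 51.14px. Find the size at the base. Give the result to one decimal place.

51.14 ÷ 1.39⁴ = 51.14 ÷ 3.73301 ≈ 13.699

13.7px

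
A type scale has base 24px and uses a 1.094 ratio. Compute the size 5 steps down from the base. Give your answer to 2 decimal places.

A modular type scale is a geometric sequence: sizeₙ = base × rⁿ.
24.0 ÷ 1.094⁵ = 24.0 ÷ 1.56706 ≈ 15.32

15.32px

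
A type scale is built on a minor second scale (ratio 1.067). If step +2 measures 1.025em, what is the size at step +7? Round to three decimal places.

1.418em

1.025 × 1.067⁵ = 1.025 × 1.38300 ≈ 1.418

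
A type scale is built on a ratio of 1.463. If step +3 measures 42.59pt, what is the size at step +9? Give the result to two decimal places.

42.59 × 1.463⁶ = 42.59 × 9.80541 ≈ 417.613

417.61pt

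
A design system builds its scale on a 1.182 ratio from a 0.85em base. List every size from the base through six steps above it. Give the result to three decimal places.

0.850em, 1.005em, 1.188em, 1.404em, 1.659em, 1.961em, 2.318em

Step 0: 0.85em
Step 1: 0.85 × 1.182 = 1.005
Step 2: 0.85 × 1.182² = 1.188
Step 3: 0.85 × 1.182³ = 1.404
Step 4: 0.85 × 1.182⁴ = 1.659
Step 5: 0.85 × 1.182⁵ = 1.961
Step 6: 0.85 × 1.182⁶ = 2.318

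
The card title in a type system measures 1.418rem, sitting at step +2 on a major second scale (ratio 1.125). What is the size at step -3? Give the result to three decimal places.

1.418 ÷ 1.125⁵ = 1.418 ÷ 1.80203 ≈ 0.787

0.787rem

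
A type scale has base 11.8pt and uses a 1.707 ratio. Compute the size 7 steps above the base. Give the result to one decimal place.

Every step multiplies by the scale ratio.
11.8 × 1.707⁷ = 11.8 × 42.23132 ≈ 498.33

498.3pt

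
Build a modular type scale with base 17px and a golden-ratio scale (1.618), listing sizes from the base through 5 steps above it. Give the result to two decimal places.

17.00px, 27.51px, 44.50px, 72.01px, 116.51px, 188.51px

Step 0: 17px
Step 1: 17.0 × 1.618 = 27.51
Step 2: 17.0 × 1.618² = 44.50
Step 3: 17.0 × 1.618³ = 72.01
Step 4: 17.0 × 1.618⁴ = 116.51
Step 5: 17.0 × 1.618⁵ = 188.51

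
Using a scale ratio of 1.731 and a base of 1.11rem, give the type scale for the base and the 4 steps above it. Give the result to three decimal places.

Step 0: 1.11rem
Step 1: 1.11 × 1.731 = 1.921
Step 2: 1.11 × 1.731² = 3.326
Step 3: 1.11 × 1.731³ = 5.757
Step 4: 1.11 × 1.731⁴ = 9.966

1.110rem, 1.921rem, 3.326rem, 5.757rem, 9.966rem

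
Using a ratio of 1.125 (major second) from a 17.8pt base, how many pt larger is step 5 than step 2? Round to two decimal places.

Step 2: 17.8 × 1.125² = 22.5281pt
Step 5: 17.8 × 1.125⁵ = 32.0762pt
Difference: 32.0762 − 22.5281 = 9.5481pt

9.55pt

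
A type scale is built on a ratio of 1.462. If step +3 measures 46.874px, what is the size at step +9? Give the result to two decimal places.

457.74px

46.874 × 1.462⁶ = 46.874 × 9.76527 ≈ 457.737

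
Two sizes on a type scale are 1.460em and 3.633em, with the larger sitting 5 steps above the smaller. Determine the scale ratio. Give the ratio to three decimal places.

r⁵ = 3.633 / 1.460, so r = (3.633/1.460)^(1/5).
r = 2.4884^(1/5) ≈ 1.2000

1.200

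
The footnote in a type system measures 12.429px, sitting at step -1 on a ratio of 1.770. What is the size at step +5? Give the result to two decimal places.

382.19px

The gap is 5 − (-1) = 6 steps, so the factor is 1.770^6.
12.429 × 1.770⁶ = 12.429 × 30.74961 ≈ 382.187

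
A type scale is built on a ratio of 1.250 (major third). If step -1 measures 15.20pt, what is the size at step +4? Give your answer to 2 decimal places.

46.39pt

15.20 × 1.250⁵ = 15.20 × 3.05176 ≈ 46.387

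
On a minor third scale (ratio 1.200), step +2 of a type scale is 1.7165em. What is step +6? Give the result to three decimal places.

3.559em

1.7165 × 1.200⁴ = 1.7165 × 2.07360 ≈ 3.559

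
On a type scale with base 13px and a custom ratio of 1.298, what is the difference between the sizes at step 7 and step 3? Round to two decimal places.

52.27px

Step 3: 13.0 × 1.298³ = 28.4294px
Step 7: 13.0 × 1.298⁷ = 80.6986px
Difference: 80.6986 − 28.4294 = 52.2692px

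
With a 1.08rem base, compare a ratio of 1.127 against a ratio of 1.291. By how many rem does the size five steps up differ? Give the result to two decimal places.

1.91rem

At 1.127: 1.08 × 1.127⁵ = 1.9636rem
At 1.291: 1.08 × 1.291⁵ = 3.8731rem
Difference: 3.8731 − 1.9636 = 1.9095rem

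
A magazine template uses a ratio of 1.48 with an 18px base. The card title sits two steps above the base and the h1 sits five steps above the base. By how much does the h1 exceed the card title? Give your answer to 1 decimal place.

88.4px

Step 2: 18.0 × 1.48² = 39.427px
Step 5: 18.0 × 1.48⁵ = 127.815px
Difference: 127.815 − 39.427 = 88.388px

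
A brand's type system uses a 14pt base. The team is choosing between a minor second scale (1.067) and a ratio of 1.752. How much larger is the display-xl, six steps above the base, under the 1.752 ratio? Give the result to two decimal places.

384.23pt

Minor second: 14.0 × 1.067⁶ = 20.6593pt
At 1.752: 14.0 × 1.752⁶ = 404.8859pt
Difference: 404.8859 − 20.6593 = 384.2266pt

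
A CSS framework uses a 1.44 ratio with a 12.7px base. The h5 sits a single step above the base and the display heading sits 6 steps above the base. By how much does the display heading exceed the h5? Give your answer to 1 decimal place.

Step 1: 12.7 × 1.44 = 18.288px
Step 6: 12.7 × 1.44⁶ = 113.234px
Difference: 113.234 − 18.288 = 94.946px

94.9px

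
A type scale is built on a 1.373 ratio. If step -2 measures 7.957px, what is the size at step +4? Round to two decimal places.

53.31px

7.957 × 1.373⁶ = 7.957 × 6.69920 ≈ 53.306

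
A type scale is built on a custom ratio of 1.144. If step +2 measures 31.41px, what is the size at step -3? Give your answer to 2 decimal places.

16.03px

The gap is -3 − (2) = -5 steps, so the factor is 1.144^-5.
31.41 ÷ 1.144⁵ = 31.41 ÷ 1.95943 ≈ 16.030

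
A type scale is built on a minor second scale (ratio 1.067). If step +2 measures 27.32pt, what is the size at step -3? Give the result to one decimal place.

19.8pt

Moving from step +2 to step -3 is 5 steps down, so divide by r⁵.
27.32 ÷ 1.067⁵ = 27.32 ÷ 1.38300 ≈ 19.754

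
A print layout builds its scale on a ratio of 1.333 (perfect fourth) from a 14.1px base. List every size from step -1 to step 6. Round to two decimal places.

Step -1: 14.1 ÷ 1.333 = 10.58
Step 0: 14.1px
Step 1: 14.1 × 1.333 = 18.80
Step 2: 14.1 × 1.333² = 25.05
Step 3: 14.1 × 1.333³ = 33.40
Step 4: 14.1 × 1.333⁴ = 44.52
Step 5: 14.1 × 1.333⁵ = 59.34
Step 6: 14.1 × 1.333⁶ = 79.10

10.58px, 14.10px, 18.80px, 25.05px, 33.40px, 44.52px, 59.34px, 79.10px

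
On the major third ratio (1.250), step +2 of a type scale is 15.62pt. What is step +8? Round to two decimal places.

15.62 × 1.250⁶ = 15.62 × 3.81470 ≈ 59.586

59.59pt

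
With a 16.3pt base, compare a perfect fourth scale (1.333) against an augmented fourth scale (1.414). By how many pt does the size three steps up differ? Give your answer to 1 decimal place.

7.5pt

Perfect fourth: 16.3 × 1.333³ = 38.608pt
Augmented fourth: 16.3 × 1.414³ = 46.082pt
Difference: 46.082 − 38.608 = 7.474pt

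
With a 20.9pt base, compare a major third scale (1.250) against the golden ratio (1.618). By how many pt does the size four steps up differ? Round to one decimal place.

Major third: 20.9 × 1.250⁴ = 51.025pt
Golden ratio: 20.9 × 1.618⁴ = 143.239pt
Difference: 143.239 − 51.025 = 92.214pt

92.2pt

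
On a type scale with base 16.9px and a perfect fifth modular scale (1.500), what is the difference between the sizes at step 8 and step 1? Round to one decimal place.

407.8px

Step 1: 16.9 × 1.500 = 25.350px
Step 8: 16.9 × 1.500⁸ = 433.129px
Difference: 433.129 − 25.350 = 407.779px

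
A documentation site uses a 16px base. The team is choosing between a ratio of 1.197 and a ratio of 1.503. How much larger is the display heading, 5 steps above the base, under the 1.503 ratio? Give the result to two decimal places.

83.40px

At 1.197: 16.0 × 1.197⁵ = 39.3179px
At 1.503: 16.0 × 1.503⁵ = 122.7199px
Difference: 122.7199 − 39.3179 = 83.4020px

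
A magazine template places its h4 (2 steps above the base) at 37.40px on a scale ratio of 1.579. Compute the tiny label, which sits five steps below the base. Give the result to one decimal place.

1.5px

37.40 ÷ 1.579⁷ = 37.40 ÷ 24.47231 ≈ 1.528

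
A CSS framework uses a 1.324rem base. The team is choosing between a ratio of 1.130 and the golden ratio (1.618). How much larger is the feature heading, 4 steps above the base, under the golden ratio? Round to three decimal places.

6.915rem

At 1.130: 1.324 × 1.130⁴ = 2.15875rem
Golden ratio: 1.324 × 1.618⁴ = 9.07407rem
Difference: 9.07407 − 2.15875 = 6.91532rem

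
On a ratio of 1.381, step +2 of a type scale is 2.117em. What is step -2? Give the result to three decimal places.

2.117 ÷ 1.381⁴ = 2.117 ÷ 3.63726 ≈ 0.582

0.582em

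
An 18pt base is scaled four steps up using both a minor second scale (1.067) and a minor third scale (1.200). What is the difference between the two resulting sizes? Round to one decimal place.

14.0pt

Minor second: 18.0 × 1.067⁴ = 23.331pt
Minor third: 18.0 × 1.200⁴ = 37.325pt
Difference: 37.325 − 23.331 = 13.994pt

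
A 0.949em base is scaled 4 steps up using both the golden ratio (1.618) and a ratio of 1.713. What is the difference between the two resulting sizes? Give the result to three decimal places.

1.667em

Golden ratio: 0.949 × 1.618⁴ = 6.50400em
At 1.713: 0.949 × 1.713⁴ = 8.17138em
Difference: 8.17138 − 6.50400 = 1.66738em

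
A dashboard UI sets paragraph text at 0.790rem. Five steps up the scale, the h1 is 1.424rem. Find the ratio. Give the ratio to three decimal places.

The ratio satisfies 0.790 × r⁵ = 1.424, so r = (1.424 / 0.790)^(1/5).
r = 1.8025^(1/5) ≈ 1.1251

1.125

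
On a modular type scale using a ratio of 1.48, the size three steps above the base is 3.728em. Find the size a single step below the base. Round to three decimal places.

0.777em

Moving from step +3 to step -1 is 4 steps down, so divide by r⁴.
3.728 ÷ 1.48⁴ = 3.728 ÷ 4.79785 ≈ 0.777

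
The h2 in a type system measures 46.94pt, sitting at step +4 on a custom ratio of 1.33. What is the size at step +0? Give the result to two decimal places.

15.00pt

Moving from step +4 to step +0 is 4 steps down, so divide by r⁴.
46.94 ÷ 1.33⁴ = 46.94 ÷ 3.12901 ≈ 15.002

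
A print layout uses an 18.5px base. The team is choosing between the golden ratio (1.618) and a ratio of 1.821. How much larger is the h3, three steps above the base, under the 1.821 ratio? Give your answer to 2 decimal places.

Golden ratio: 18.5 × 1.618³ = 78.3623px
At 1.821: 18.5 × 1.821³ = 111.7124px
Difference: 111.7124 − 78.3623 = 33.3501px

33.35px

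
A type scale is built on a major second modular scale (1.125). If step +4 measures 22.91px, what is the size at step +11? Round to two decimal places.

52.25px

Moving from step +4 to step +11 is 7 steps up, so multiply by r⁷.
22.91 × 1.125⁷ = 22.91 × 2.28070 ≈ 52.251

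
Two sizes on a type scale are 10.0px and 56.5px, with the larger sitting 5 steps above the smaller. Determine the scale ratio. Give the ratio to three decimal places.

1.414

The ratio satisfies 10.0 × r⁵ = 56.5, so r = (56.5 / 10.0)^(1/5).
r = 5.6500^(1/5) ≈ 1.4139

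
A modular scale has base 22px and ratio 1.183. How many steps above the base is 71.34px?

1.183ⁿ = 71.34 / 22 = 3.2427
n = ln(3.2427) / ln(1.183) = 1.1764 / 0.1681 ≈ 7.00

7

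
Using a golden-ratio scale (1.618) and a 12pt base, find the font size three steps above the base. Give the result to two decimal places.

50.83pt

A modular type scale is a geometric sequence: sizeₙ = base × rⁿ.
12.0 × 1.618³ = 12.0 × 4.23580 ≈ 50.83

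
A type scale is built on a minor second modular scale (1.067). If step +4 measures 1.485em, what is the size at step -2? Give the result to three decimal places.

The gap is -2 − (4) = -6 steps, so the factor is 1.067^-6.
1.485 ÷ 1.067⁶ = 1.485 ÷ 1.47566 ≈ 1.006

1.006em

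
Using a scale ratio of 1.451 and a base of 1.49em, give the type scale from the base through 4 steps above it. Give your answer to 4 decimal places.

1.4900em, 2.1620em, 3.1370em, 4.5519em, 6.6047em

Step 0: 1.49em
Step 1: 1.49 × 1.451 = 2.1620
Step 2: 1.49 × 1.451² = 3.1370
Step 3: 1.49 × 1.451³ = 4.5519
Step 4: 1.49 × 1.451⁴ = 6.6047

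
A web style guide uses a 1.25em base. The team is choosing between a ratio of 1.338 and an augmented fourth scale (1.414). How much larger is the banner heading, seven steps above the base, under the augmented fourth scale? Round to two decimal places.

4.53em

At 1.338: 1.25 × 1.338⁷ = 9.5963em
Augmented fourth: 1.25 × 1.414⁷ = 14.1272em
Difference: 14.1272 − 9.5963 = 4.5309em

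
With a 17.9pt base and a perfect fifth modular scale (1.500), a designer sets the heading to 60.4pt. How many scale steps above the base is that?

1.500ⁿ = 60.4 / 17.9 = 3.3743
n = ln(3.3743) / ln(1.500) = 1.2162 / 0.4055 ≈ 3.00

3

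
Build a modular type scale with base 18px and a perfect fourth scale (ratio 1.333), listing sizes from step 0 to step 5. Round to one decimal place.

Step 0: 18px
Step 1: 18.0 × 1.333 = 24.0
Step 2: 18.0 × 1.333² = 32.0
Step 3: 18.0 × 1.333³ = 42.6
Step 4: 18.0 × 1.333⁴ = 56.8
Step 5: 18.0 × 1.333⁵ = 75.8

18.0px, 24.0px, 32.0px, 42.6px, 56.8px, 75.8px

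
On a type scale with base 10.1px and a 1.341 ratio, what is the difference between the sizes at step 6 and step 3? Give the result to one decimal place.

34.4px

Step 3: 10.1 × 1.341³ = 24.356px
Step 6: 10.1 × 1.341⁶ = 58.735px
Difference: 58.735 − 24.356 = 34.379px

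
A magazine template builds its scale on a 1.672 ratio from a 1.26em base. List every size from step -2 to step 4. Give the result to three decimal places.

0.451em, 0.754em, 1.260em, 2.107em, 3.522em, 5.890em, 9.847em

Step -2: 1.26 ÷ 1.672² = 0.451
Step -1: 1.26 ÷ 1.672 = 0.754
Step 0: 1.26em
Step 1: 1.26 × 1.672 = 2.107
Step 2: 1.26 × 1.672² = 3.522
Step 3: 1.26 × 1.672³ = 5.890
Step 4: 1.26 × 1.672⁴ = 9.847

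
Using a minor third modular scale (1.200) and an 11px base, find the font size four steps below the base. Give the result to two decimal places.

11.0 ÷ 1.200⁴ = 11.0 ÷ 2.07360 ≈ 5.30

5.30px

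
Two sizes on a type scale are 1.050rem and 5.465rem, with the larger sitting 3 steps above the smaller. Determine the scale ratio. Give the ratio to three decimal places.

The ratio satisfies 1.050 × r³ = 5.465, so r = (5.465 / 1.050)^(1/3).
r = 5.2048^(1/3) ≈ 1.7330

1.733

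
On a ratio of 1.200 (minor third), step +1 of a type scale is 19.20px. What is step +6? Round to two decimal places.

Moving from step +1 to step +6 is 5 steps up, so multiply by r⁵.
19.20 × 1.200⁵ = 19.20 × 2.48832 ≈ 47.776

47.78px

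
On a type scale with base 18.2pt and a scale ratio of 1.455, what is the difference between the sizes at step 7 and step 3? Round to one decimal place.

195.2pt

Step 3: 18.2 × 1.455³ = 56.061pt
Step 7: 18.2 × 1.455⁷ = 251.254pt
Difference: 251.254 − 56.061 = 195.193pt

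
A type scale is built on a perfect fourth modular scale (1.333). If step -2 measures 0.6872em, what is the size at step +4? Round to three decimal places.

3.855em

Moving from step -2 to step +4 is 6 steps up, so multiply by r⁶.
0.6872 × 1.333⁶ = 0.6872 × 5.61023 ≈ 3.855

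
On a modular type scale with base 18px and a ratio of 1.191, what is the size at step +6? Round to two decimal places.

51.37px

Each step on a modular scale multiplies by the ratio, so the size n steps from the base is base × ratioⁿ.
18.0 × 1.191⁶ = 18.0 × 2.85411 ≈ 51.37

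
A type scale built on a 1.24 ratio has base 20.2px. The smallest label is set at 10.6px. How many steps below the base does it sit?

3

1.24ⁿ = 20.2 / 10.6 = 1.9057
n = ln(1.9057) / ln(1.24) = 0.6448 / 0.2151 ≈ 3.00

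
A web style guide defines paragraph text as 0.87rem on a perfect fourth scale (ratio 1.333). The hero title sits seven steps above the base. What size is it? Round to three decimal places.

6.506rem

0.87 × 1.333⁷ = 0.87 × 7.47844 ≈ 6.506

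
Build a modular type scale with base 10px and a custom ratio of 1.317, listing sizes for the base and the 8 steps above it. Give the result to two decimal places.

10.00px, 13.17px, 17.34px, 22.84px, 30.08px, 39.62px, 52.18px, 68.72px, 90.51px

Step 0: 10px
Step 1: 10.0 × 1.317 = 13.17
Step 2: 10.0 × 1.317² = 17.34
Step 3: 10.0 × 1.317³ = 22.84
Step 4: 10.0 × 1.317⁴ = 30.08
Step 5: 10.0 × 1.317⁵ = 39.62
Step 6: 10.0 × 1.317⁶ = 52.18
Step 7: 10.0 × 1.317⁷ = 68.72
Step 8: 10.0 × 1.317⁸ = 90.51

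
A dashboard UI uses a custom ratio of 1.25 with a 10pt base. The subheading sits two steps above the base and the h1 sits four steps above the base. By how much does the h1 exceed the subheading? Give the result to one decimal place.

8.8pt

Step 2: 10.0 × 1.25² = 15.625pt
Step 4: 10.0 × 1.25⁴ = 24.414pt
Difference: 24.414 − 15.625 = 8.789pt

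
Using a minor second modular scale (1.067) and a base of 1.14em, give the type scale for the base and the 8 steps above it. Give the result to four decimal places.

1.1400em, 1.2164em, 1.2979em, 1.3848em, 1.4776em, 1.5766em, 1.6823em, 1.7950em, 1.9152em

Step 0: 1.14em
Step 1: 1.14 × 1.067 = 1.2164
Step 2: 1.14 × 1.067² = 1.2979
Step 3: 1.14 × 1.067³ = 1.3848
Step 4: 1.14 × 1.067⁴ = 1.4776
Step 5: 1.14 × 1.067⁵ = 1.5766
Step 6: 1.14 × 1.067⁶ = 1.6823
Step 7: 1.14 × 1.067⁷ = 1.7950
Step 8: 1.14 × 1.067⁸ = 1.9152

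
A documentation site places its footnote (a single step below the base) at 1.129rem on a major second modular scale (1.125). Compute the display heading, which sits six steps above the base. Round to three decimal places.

Moving from step -1 to step +6 is 7 steps up, so multiply by r⁷.
1.129 × 1.125⁷ = 1.129 × 2.28070 ≈ 2.575

2.575rem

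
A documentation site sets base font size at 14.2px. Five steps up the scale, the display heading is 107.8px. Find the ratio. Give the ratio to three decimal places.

1.500

r⁵ = 107.8 / 14.2, so r = (107.8/14.2)^(1/5).
r = 7.5915^(1/5) ≈ 1.4999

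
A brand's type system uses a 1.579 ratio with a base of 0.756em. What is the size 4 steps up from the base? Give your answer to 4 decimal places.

Each step on a modular scale multiplies by the ratio, so the size n steps from the base is base × ratioⁿ.
0.756 × 1.579⁴ = 0.756 × 6.21625 ≈ 4.6995

4.6995em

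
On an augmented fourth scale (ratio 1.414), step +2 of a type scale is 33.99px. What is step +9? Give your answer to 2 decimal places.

Moving from step +2 to step +9 is 7 steps up, so multiply by r⁷.
33.99 × 1.414⁷ = 33.99 × 11.30175 ≈ 384.147

384.15px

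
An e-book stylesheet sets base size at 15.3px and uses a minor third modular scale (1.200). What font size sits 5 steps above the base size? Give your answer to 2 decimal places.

38.07px

Each step on a modular scale multiplies by the ratio, so the size n steps from the base is base × ratioⁿ.
15.3 × 1.200⁵ = 15.3 × 2.48832 ≈ 38.07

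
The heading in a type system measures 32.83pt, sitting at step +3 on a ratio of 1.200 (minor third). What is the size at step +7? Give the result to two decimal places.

68.08pt

Moving from step +3 to step +7 is 4 steps up, so multiply by r⁴.
32.83 × 1.200⁴ = 32.83 × 2.07360 ≈ 68.076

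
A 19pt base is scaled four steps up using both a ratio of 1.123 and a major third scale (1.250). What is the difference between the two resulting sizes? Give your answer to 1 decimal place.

16.2pt

At 1.123: 19.0 × 1.123⁴ = 30.218pt
Major third: 19.0 × 1.250⁴ = 46.387pt
Difference: 46.387 − 30.218 = 16.169pt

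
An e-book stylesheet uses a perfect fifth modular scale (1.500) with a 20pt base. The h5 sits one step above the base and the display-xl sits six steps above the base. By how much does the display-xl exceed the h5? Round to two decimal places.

Step 1: 20.0 × 1.500 = 30.0000pt
Step 6: 20.0 × 1.500⁶ = 227.8125pt
Difference: 227.8125 − 30.0000 = 197.8125pt

197.81pt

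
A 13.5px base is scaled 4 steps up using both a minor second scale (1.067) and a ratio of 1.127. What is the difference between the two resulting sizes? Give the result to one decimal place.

4.3px

Minor second: 13.5 × 1.067⁴ = 17.498px
At 1.127: 13.5 × 1.127⁴ = 21.779px
Difference: 21.779 − 17.498 = 4.281px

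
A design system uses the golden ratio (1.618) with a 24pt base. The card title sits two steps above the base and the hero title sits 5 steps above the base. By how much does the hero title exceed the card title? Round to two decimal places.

203.31pt

Step 2: 24.0 × 1.618² = 62.8302pt
Step 5: 24.0 × 1.618⁵ = 266.1361pt
Difference: 266.1361 − 62.8302 = 203.3059pt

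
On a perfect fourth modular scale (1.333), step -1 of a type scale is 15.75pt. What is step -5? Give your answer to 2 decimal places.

15.75 ÷ 1.333⁴ = 15.75 ÷ 3.15733 ≈ 4.988

4.99pt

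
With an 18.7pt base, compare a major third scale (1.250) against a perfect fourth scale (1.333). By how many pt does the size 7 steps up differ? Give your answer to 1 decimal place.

Major third: 18.7 × 1.250⁷ = 89.169pt
Perfect fourth: 18.7 × 1.333⁷ = 139.847pt
Difference: 139.847 − 89.169 = 50.678pt

50.7pt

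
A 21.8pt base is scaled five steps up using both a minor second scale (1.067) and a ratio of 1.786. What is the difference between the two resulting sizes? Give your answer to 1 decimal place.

366.0pt

Minor second: 21.8 × 1.067⁵ = 30.149pt
At 1.786: 21.8 × 1.786⁵ = 396.154pt
Difference: 396.154 − 30.149 = 366.005pt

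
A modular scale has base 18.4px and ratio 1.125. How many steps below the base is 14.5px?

1.125ⁿ = 18.4 / 14.5 = 1.2690
n = ln(1.2690) / ln(1.125) = 0.2382 / 0.1178 ≈ 2.02

2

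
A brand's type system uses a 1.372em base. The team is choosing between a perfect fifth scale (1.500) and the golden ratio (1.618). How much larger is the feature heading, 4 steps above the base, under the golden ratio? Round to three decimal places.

2.457em

Perfect fifth: 1.372 × 1.500⁴ = 6.94575em
Golden ratio: 1.372 × 1.618⁴ = 9.40304em
Difference: 9.40304 − 6.94575 = 2.45729em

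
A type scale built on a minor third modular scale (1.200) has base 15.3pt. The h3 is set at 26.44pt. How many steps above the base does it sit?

3

1.200ⁿ = 26.44 / 15.3 = 1.7281
n = ln(1.7281) / ln(1.200) = 0.5470 / 0.1823 ≈ 3.00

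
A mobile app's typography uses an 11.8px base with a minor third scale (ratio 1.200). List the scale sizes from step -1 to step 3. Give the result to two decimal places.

Step -1: 11.8 ÷ 1.200 = 9.83
Step 0: 11.8px
Step 1: 11.8 × 1.200 = 14.16
Step 2: 11.8 × 1.200² = 16.99
Step 3: 11.8 × 1.200³ = 20.39

9.83px, 11.80px, 14.16px, 16.99px, 20.39px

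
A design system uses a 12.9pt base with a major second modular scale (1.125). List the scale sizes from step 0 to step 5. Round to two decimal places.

12.90pt, 14.51pt, 16.33pt, 18.37pt, 20.66pt, 23.25pt

Step 0: 12.9pt
Step 1: 12.9 × 1.125 = 14.51
Step 2: 12.9 × 1.125² = 16.33
Step 3: 12.9 × 1.125³ = 18.37
Step 4: 12.9 × 1.125⁴ = 20.66
Step 5: 12.9 × 1.125⁵ = 23.25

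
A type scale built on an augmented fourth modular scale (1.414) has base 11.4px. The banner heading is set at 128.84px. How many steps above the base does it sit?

1.414ⁿ = 128.84 / 11.4 = 11.3018
n = ln(11.3018) / ln(1.414) = 2.4250 / 0.3464 ≈ 7.00

7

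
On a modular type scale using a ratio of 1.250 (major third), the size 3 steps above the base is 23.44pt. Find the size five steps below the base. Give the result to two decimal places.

3.93pt

The gap is -5 − (3) = -8 steps, so the factor is 1.250^-8.
23.44 ÷ 1.250⁸ = 23.44 ÷ 5.96046 ≈ 3.933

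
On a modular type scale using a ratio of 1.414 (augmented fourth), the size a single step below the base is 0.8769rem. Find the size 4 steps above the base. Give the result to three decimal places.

0.8769 × 1.414⁵ = 0.8769 × 5.65258 ≈ 4.957

4.957rem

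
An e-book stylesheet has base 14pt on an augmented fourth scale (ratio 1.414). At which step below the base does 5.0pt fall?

3

1.414ⁿ = 14 / 5.0 = 2.8000
n = ln(2.8000) / ln(1.414) = 1.0296 / 0.3464 ≈ 2.97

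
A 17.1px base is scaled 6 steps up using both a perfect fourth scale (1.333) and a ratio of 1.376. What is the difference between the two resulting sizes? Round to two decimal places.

Perfect fourth: 17.1 × 1.333⁶ = 95.9350px
At 1.376: 17.1 × 1.376⁶ = 116.0665px
Difference: 116.0665 − 95.9350 = 20.1315px

20.13px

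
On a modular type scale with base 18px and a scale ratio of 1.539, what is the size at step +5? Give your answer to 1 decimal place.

155.4px

Each step on a modular scale multiplies by the ratio, so the size n steps from the base is base × ratioⁿ.
18.0 × 1.539⁵ = 18.0 × 8.63362 ≈ 155.41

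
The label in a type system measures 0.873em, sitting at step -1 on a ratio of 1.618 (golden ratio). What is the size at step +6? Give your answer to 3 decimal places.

25.343em

Moving from step -1 to step +6 is 7 steps up, so multiply by r⁷.
0.873 × 1.618⁷ = 0.873 × 29.03017 ≈ 25.343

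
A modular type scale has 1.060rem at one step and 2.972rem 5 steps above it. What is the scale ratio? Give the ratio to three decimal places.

1.229

The ratio satisfies 1.060 × r⁵ = 2.972, so r = (2.972 / 1.060)^(1/5).
r = 2.8038^(1/5) ≈ 1.2290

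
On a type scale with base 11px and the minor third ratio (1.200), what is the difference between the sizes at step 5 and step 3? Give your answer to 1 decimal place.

Step 3: 11.0 × 1.200³ = 19.008px
Step 5: 11.0 × 1.200⁵ = 27.372px
Difference: 27.372 − 19.008 = 8.364px

8.4px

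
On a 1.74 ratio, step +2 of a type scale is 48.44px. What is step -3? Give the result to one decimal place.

48.44 ÷ 1.74⁵ = 48.44 ÷ 15.94947 ≈ 3.037

3.0px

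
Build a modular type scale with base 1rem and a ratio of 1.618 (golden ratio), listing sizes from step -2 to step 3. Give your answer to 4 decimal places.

Step -2: 1.0 ÷ 1.618² = 0.3820
Step -1: 1.0 ÷ 1.618 = 0.6180
Step 0: 1rem
Step 1: 1.0 × 1.618 = 1.6180
Step 2: 1.0 × 1.618² = 2.6179
Step 3: 1.0 × 1.618³ = 4.2358

0.3820rem, 0.6180rem, 1.0000rem, 1.6180rem, 2.6179rem, 4.2358rem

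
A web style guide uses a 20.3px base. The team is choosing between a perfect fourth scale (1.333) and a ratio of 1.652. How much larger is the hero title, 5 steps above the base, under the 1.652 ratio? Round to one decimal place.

164.3px

Perfect fourth: 20.3 × 1.333⁵ = 85.437px
At 1.652: 20.3 × 1.652⁵ = 249.773px
Difference: 249.773 − 85.437 = 164.336px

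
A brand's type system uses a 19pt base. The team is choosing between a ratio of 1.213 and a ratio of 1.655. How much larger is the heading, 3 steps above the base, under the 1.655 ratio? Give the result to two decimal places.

52.22pt

At 1.213: 19.0 × 1.213³ = 33.9106pt
At 1.655: 19.0 × 1.655³ = 86.1286pt
Difference: 86.1286 − 33.9106 = 52.2180pt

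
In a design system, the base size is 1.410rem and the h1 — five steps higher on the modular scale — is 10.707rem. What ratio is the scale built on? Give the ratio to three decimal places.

r⁵ = 10.707 / 1.410, so r = (10.707/1.410)^(1/5).
r = 7.5936^(1/5) ≈ 1.5000

1.500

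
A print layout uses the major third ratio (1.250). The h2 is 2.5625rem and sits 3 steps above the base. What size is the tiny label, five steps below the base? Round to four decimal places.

2.5625 ÷ 1.250⁸ = 2.5625 ÷ 5.96046 ≈ 0.4299

0.4299rem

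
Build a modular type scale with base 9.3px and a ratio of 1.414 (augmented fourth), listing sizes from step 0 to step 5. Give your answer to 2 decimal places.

9.30px, 13.15px, 18.59px, 26.29px, 37.18px, 52.57px

Step 0: 9.3px
Step 1: 9.3 × 1.414 = 13.15
Step 2: 9.3 × 1.414² = 18.59
Step 3: 9.3 × 1.414³ = 26.29
Step 4: 9.3 × 1.414⁴ = 37.18
Step 5: 9.3 × 1.414⁵ = 52.57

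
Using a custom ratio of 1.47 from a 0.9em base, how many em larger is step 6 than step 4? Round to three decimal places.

4.879em

Step 4: 0.9 × 1.47⁴ = 4.20254em
Step 6: 0.9 × 1.47⁶ = 9.08127em
Difference: 9.08127 − 4.20254 = 4.87873em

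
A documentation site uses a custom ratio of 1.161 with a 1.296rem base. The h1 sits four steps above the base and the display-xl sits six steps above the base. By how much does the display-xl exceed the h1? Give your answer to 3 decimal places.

Step 4: 1.296 × 1.161⁴ = 2.35469rem
Step 6: 1.296 × 1.161⁶ = 3.17394rem
Difference: 3.17394 − 2.35469 = 0.81925rem

0.819rem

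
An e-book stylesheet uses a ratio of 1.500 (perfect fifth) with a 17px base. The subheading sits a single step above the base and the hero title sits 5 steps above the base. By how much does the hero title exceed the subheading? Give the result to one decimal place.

Step 1: 17.0 × 1.500 = 25.500px
Step 5: 17.0 × 1.500⁵ = 129.094px
Difference: 129.094 − 25.500 = 103.594px

103.6px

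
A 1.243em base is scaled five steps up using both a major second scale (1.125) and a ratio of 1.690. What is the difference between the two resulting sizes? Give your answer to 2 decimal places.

14.90em

Major second: 1.243 × 1.125⁵ = 2.2399em
At 1.690: 1.243 × 1.690⁵ = 17.1358em
Difference: 17.1358 − 2.2399 = 14.8959em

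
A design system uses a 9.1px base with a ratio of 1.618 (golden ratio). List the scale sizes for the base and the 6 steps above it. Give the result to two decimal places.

Step 0: 9.1px
Step 1: 9.1 × 1.618 = 14.72
Step 2: 9.1 × 1.618² = 23.82
Step 3: 9.1 × 1.618³ = 38.55
Step 4: 9.1 × 1.618⁴ = 62.37
Step 5: 9.1 × 1.618⁵ = 100.91
Step 6: 9.1 × 1.618⁶ = 163.27

9.10px, 14.72px, 23.82px, 38.55px, 62.37px, 100.91px, 163.27px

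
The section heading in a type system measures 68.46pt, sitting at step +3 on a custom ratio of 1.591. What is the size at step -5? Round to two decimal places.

Moving from step +3 to step -5 is 8 steps down, so divide by r⁸.
68.46 ÷ 1.591⁸ = 68.46 ÷ 41.05456 ≈ 1.668

1.67pt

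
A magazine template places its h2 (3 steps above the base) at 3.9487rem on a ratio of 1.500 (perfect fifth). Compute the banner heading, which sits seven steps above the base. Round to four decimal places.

19.9903rem

3.9487 × 1.500⁴ = 3.9487 × 5.06250 ≈ 19.9903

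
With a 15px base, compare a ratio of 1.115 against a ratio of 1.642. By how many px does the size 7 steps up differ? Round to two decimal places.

450.59px

At 1.115: 15.0 × 1.115⁷ = 32.1377px
At 1.642: 15.0 × 1.642⁷ = 482.7289px
Difference: 482.7289 − 32.1377 = 450.5912px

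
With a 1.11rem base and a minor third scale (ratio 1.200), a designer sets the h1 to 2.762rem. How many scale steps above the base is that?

5

1.200ⁿ = 2.762 / 1.11 = 2.4883
n = ln(2.4883) / ln(1.200) = 0.9116 / 0.1823 ≈ 5.00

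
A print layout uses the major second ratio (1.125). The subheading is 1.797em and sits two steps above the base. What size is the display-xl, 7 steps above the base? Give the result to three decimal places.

3.238em

The gap is 7 − (2) = 5 steps, so the factor is 1.125^5.
1.797 × 1.125⁵ = 1.797 × 1.80203 ≈ 3.238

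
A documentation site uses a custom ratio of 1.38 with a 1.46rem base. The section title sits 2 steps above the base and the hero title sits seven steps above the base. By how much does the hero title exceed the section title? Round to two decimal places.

Step 2: 1.46 × 1.38² = 2.7804rem
Step 7: 1.46 × 1.38⁷ = 13.9157rem
Difference: 13.9157 − 2.7804 = 11.1353rem

11.14rem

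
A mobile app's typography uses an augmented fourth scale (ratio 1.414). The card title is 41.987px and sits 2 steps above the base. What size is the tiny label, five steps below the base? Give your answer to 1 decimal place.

41.987 ÷ 1.414⁷ = 41.987 ÷ 11.30175 ≈ 3.715

3.7px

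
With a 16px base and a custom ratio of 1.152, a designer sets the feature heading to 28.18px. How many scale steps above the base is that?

1.152ⁿ = 28.18 / 16 = 1.7612
n = ln(1.7612) / ln(1.152) = 0.5660 / 0.1415 ≈ 4.00

4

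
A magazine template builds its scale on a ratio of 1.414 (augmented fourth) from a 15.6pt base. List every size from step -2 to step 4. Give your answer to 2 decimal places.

7.80pt, 11.03pt, 15.60pt, 22.06pt, 31.19pt, 44.10pt, 62.36pt

Step -2: 15.6 ÷ 1.414² = 7.80
Step -1: 15.6 ÷ 1.414 = 11.03
Step 0: 15.6pt
Step 1: 15.6 × 1.414 = 22.06
Step 2: 15.6 × 1.414² = 31.19
Step 3: 15.6 × 1.414³ = 44.10
Step 4: 15.6 × 1.414⁴ = 62.36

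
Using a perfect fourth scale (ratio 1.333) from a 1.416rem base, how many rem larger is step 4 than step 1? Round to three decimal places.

2.583rem

Step 1: 1.416 × 1.333 = 1.88753rem
Step 4: 1.416 × 1.333⁴ = 4.47079rem
Difference: 4.47079 − 1.88753 = 2.58326rem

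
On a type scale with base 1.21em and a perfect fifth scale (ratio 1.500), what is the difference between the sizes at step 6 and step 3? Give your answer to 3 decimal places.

Step 3: 1.21 × 1.500³ = 4.08375em
Step 6: 1.21 × 1.500⁶ = 13.78266em
Difference: 13.78266 − 4.08375 = 9.69891em

9.699em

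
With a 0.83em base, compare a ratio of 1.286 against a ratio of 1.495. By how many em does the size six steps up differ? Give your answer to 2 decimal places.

5.51em

At 1.286: 0.83 × 1.286⁶ = 3.7543em
At 1.495: 0.83 × 1.495⁶ = 9.2667em
Difference: 9.2667 − 3.7543 = 5.5124em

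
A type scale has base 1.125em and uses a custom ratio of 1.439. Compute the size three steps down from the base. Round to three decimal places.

0.378em

A modular type scale is a geometric sequence: sizeₙ = base × rⁿ.
1.125 ÷ 1.439³ = 1.125 ÷ 2.97977 ≈ 0.378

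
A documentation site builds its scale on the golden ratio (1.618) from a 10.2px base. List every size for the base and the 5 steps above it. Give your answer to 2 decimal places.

Step 0: 10.2px
Step 1: 10.2 × 1.618 = 16.50
Step 2: 10.2 × 1.618² = 26.70
Step 3: 10.2 × 1.618³ = 43.21
Step 4: 10.2 × 1.618⁴ = 69.91
Step 5: 10.2 × 1.618⁵ = 113.11

10.20px, 16.50px, 26.70px, 43.21px, 69.91px, 113.11px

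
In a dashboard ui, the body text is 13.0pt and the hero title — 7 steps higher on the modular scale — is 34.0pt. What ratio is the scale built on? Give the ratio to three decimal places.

1.147

The ratio satisfies 13.0 × r⁷ = 34.0, so r = (34.0 / 13.0)^(1/7).
r = 2.6154^(1/7) ≈ 1.1472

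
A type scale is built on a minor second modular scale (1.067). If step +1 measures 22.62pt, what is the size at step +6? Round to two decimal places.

31.28pt

22.62 × 1.067⁵ = 22.62 × 1.38300 ≈ 31.283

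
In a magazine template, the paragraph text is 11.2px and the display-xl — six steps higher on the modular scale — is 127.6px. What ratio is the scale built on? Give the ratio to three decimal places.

The ratio satisfies 11.2 × r⁶ = 127.6, so r = (127.6 / 11.2)^(1/6).
r = 11.3929^(1/6) ≈ 1.5000

1.500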